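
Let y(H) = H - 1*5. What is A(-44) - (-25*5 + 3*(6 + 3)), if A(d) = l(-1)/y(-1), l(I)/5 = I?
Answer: 593/6 ≈ 98.833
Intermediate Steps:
y(H) = -5 + H (y(H) = H - 5 = -5 + H)
l(I) = 5*I
A(d) = ⅚ (A(d) = (5*(-1))/(-5 - 1) = -5/(-6) = -5*(-⅙) = ⅚)
A(-44) - (-25*5 + 3*(6 + 3)) = ⅚ - (-25*5 + 3*(6 + 3)) = ⅚ - (-125 + 3*9) = ⅚ - (-125 + 27) = ⅚ - 1*(-98) = ⅚ + 98 = 593/6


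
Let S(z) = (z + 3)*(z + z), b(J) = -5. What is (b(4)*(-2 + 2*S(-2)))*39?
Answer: 1950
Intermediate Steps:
S(z) = 2*z*(3 + z) (S(z) = (3 + z)*(2*z) = 2*z*(3 + z))
(b(4)*(-2 + 2*S(-2)))*39 = -5*(-2 + 2*(2*(-2)*(3 - 2)))*39 = -5*(-2 + 2*(2*(-2)*1))*39 = -5*(-2 + 2*(-4))*39 = -5*(-2 - 8)*39 = -5*(-10)*39 = 50*39 = 1950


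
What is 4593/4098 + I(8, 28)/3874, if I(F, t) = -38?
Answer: 2939593/2645942 ≈ 1.1110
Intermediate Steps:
4593/4098 + I(8, 28)/3874 = 4593/4098 - 38/3874 = 4593*(1/4098) - 38*1/3874 = 1531/1366 - 19/1937 = 2939593/2645942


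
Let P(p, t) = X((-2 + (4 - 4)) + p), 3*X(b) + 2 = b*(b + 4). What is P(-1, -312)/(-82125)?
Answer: 1/49275 ≈ 2.0294e-5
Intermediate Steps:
X(b) = -⅔ + b*(4 + b)/3 (X(b) = -⅔ + (b*(b + 4))/3 = -⅔ + (b*(4 + b))/3 = -⅔ + b*(4 + b)/3)
P(p, t) = -10/3 + (-2 + p)²/3 + 4*p/3 (P(p, t) = -⅔ + ((-2 + (4 - 4)) + p)²/3 + 4*((-2 + (4 - 4)) + p)/3 = -⅔ + ((-2 + 0) + p)²/3 + 4*((-2 + 0) + p)/3 = -⅔ + (-2 + p)²/3 + 4*(-2 + p)/3 = -⅔ + (-2 + p)²/3 + (-8/3 + 4*p/3) = -10/3 + (-2 + p)²/3 + 4*p/3)
P(-1, -312)/(-82125) = (-2 + (⅓)*(-1)²)/(-82125) = (-2 + (⅓)*1)*(-1/82125) = (-2 + ⅓)*(-1/82125) = -5/3*(-1/82125) = 1/49275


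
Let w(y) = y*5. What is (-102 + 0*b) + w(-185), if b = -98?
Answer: -1027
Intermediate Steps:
w(y) = 5*y
(-102 + 0*b) + w(-185) = (-102 + 0*(-98)) + 5*(-185) = (-102 + 0) - 925 = -102 - 925 = -1027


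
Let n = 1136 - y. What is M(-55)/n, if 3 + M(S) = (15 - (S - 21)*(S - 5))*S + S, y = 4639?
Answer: -249917/3503 ≈ -71.344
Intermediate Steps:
M(S) = -3 + S + S*(15 - (-21 + S)*(-5 + S)) (M(S) = -3 + ((15 - (S - 21)*(S - 5))*S + S) = -3 + ((15 - (-21 + S)*(-5 + S))*S + S) = -3 + (S*(15 - (-21 + S)*(-5 + S)) + S) = -3 + (S + S*(15 - (-21 + S)*(-5 + S))) = -3 + S + S*(15 - (-21 + S)*(-5 + S)))
n = -3503 (n = 1136 - 1*4639 = 1136 - 4639 = -3503)
M(-55)/n = (-3 - 1*(-55)³ - 89*(-55) + 26*(-55)²)/(-3503) = (-3 - 1*(-166375) + 4895 + 26*3025)*(-1/3503) = (-3 + 166375 + 4895 + 78650)*(-1/3503) = 249917*(-1/3503) = -249917/3503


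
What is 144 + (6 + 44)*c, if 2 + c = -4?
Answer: -156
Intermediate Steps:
c = -6 (c = -2 - 4 = -6)
144 + (6 + 44)*c = 144 + (6 + 44)*(-6) = 144 + 50*(-6) = 144 - 300 = -156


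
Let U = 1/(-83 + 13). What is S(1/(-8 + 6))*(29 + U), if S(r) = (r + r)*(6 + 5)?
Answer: -22319/70 ≈ -318.84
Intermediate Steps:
S(r) = 22*r (S(r) = (2*r)*11 = 22*r)
U = -1/70 (U = 1/(-70) = -1/70 ≈ -0.014286)
S(1/(-8 + 6))*(29 + U) = (22/(-8 + 6))*(29 - 1/70) = (22/(-2))*(2029/70) = (22*(-½))*(2029/70) = -11*2029/70 = -22319/70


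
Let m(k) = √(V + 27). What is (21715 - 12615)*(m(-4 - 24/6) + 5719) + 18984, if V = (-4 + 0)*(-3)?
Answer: 52061884 + 9100*√39 ≈ 5.2119e+7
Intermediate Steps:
V = 12 (V = -4*(-3) = 12)
m(k) = √39 (m(k) = √(12 + 27) = √39)
(21715 - 12615)*(m(-4 - 24/6) + 5719) + 18984 = (21715 - 12615)*(√39 + 5719) + 18984 = 9100*(5719 + √39) + 18984 = (52042900 + 9100*√39) + 18984 = 52061884 + 9100*√39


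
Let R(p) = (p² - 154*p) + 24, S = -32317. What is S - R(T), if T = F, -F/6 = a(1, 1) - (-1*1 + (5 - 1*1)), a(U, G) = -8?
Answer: -26533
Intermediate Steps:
F = 66 (F = -6*(-8 - (-1*1 + (5 - 1*1))) = -6*(-8 - (-1 + (5 - 1))) = -6*(-8 - (-1 + 4)) = -6*(-8 - 1*3) = -6*(-8 - 3) = -6*(-11) = 66)
T = 66
R(p) = 24 + p² - 154*p
S - R(T) = -32317 - (24 + 66² - 154*66) = -32317 - (24 + 4356 - 10164) = -32317 - 1*(-5784) = -32317 + 5784 = -26533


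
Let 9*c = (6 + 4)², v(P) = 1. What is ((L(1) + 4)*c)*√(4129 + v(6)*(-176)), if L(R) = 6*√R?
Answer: 1000*√3953/9 ≈ 6985.9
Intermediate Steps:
c = 100/9 (c = (6 + 4)²/9 = (⅑)*10² = (⅑)*100 = 100/9 ≈ 11.111)
((L(1) + 4)*c)*√(4129 + v(6)*(-176)) = ((6*√1 + 4)*(100/9))*√(4129 + 1*(-176)) = ((6*1 + 4)*(100/9))*√(4129 - 176) = ((6 + 4)*(100/9))*√3953 = (10*(100/9))*√3953 = 1000*√3953/9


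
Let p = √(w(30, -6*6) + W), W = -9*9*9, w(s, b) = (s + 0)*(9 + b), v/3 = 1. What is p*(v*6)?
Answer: 162*I*√19 ≈ 706.14*I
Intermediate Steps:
v = 3 (v = 3*1 = 3)
w(s, b) = s*(9 + b)
W = -729 (W = -81*9 = -729)
p = 9*I*√19 (p = √(30*(9 - 6*6) - 729) = √(30*(9 - 36) - 729) = √(30*(-27) - 729) = √(-810 - 729) = √(-1539) = 9*I*√19 ≈ 39.23*I)
p*(v*6) = (9*I*√19)*(3*6) = (9*I*√19)*18 = 162*I*√19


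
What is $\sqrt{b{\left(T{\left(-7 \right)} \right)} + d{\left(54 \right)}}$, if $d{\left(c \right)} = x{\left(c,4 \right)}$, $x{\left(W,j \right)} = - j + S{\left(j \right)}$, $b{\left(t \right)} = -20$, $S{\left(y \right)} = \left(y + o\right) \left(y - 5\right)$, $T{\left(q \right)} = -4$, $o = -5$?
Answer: $i \sqrt{23} \approx 4.7958 i$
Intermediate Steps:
$S{\left(y \right)} = \left(-5 + y\right)^{2}$ ($S{\left(y \right)} = \left(y - 5\right) \left(y - 5\right) = \left(-5 + y\right) \left(-5 + y\right) = \left(-5 + y\right)^{2}$)
$x{\left(W,j \right)} = 25 + j^{2} - 11 j$ ($x{\left(W,j \right)} = - j + \left(25 + j^{2} - 10 j\right) = 25 + j^{2} - 11 j$)
$d{\left(c \right)} = -3$ ($d{\left(c \right)} = 25 + 4^{2} - 44 = 25 + 16 - 44 = -3$)
$\sqrt{b{\left(T{\left(-7 \right)} \right)} + d{\left(54 \right)}} = \sqrt{-20 - 3} = \sqrt{-23} = i \sqrt{23}$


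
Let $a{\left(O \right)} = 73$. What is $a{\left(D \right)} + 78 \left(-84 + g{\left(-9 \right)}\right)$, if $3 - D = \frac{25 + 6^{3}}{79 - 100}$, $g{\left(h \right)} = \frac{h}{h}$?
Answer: $-6401$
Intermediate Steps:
$g{\left(h \right)} = 1$
$D = \frac{304}{21}$ ($D = 3 - \frac{25 + 6^{3}}{79 - 100} = 3 - \frac{25 + 216}{-21} = 3 - 241 \left(- \frac{1}{21}\right) = 3 - - \frac{241}{21} = 3 + \frac{241}{21} = \frac{304}{21} \approx 14.476$)
$a{\left(D \right)} + 78 \left(-84 + g{\left(-9 \right)}\right) = 73 + 78 \left(-84 + 1\right) = 73 + 78 \left(-83\right) = 73 - 6474 = -6401$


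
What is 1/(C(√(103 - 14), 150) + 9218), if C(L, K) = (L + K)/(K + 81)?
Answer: 491916348/4534804321975 - 231*√89/4534804321975 ≈ 0.00010848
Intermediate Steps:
C(L, K) = (K + L)/(81 + K)
1/(C(√(103 - 14), 150) + 9218) = 1/((150 + √(103 - 14))/(81 + 150) + 9218) = 1/((150 + √89)/231 + 9218) = 1/((50/77 + √89/231) + 9218) = 1/(709836/77 + √89/231)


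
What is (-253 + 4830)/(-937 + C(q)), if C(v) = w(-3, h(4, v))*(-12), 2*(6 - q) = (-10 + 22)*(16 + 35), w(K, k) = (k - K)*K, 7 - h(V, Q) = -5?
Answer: -4577/397 ≈ -11.529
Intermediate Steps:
h(V, Q) = 12 (h(V, Q) = 7 - 1*(-5) = 7 + 5 = 12)
w(K, k) = K*(k - K)
q = -300 (q = 6 - (-10 + 22)*(16 + 35)/2 = 6 - 6*51 = 6 - 1/2*612 = 6 - 306 = -300)
C(v) = 540 (C(v) = -3*(12 - 1*(-3))*(-12) = -3*(12 + 3)*(-12) = -3*15*(-12) = -45*(-12) = 540)
(-253 + 4830)/(-937 + C(q)) = (-253 + 4830)/(-937 + 540) = 4577/(-397) = 4577*(-1/397) = -4577/397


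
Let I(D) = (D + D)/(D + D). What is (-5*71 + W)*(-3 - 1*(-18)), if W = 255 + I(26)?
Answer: -1485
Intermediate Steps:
I(D) = 1 (I(D) = (2*D)/((2*D)) = (2*D)*(1/(2*D)) = 1)
W = 256 (W = 255 + 1 = 256)
(-5*71 + W)*(-3 - 1*(-18)) = (-5*71 + 256)*(-3 - 1*(-18)) = (-355 + 256)*(-3 + 18) = -99*15 = -1485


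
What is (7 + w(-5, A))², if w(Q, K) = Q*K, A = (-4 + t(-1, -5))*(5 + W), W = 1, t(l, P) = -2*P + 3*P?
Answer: 76729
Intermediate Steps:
t(l, P) = P
A = -54 (A = (-4 - 5)*(5 + 1) = -9*6 = -54)
w(Q, K) = K*Q
(7 + w(-5, A))² = (7 - 54*(-5))² = (7 + 270)² = 277² = 76729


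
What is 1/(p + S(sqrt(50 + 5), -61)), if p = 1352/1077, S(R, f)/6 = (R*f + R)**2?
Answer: 1077/1279477352 ≈ 8.4175e-7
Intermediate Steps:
S(R, f) = 6*(R + R*f)**2 (S(R, f) = 6*(R*f + R)**2 = 6*(R + R*f)**2)
p = 1352/1077 (p = 1352*(1/1077) = 1352/1077 ≈ 1.2553)
1/(p + S(sqrt(50 + 5), -61)) = 1/(1352/1077 + 6*(sqrt(50 + 5))**2*(1 - 61)**2) = 1/(1352/1077 + 6*(sqrt(55))**2*(-60)**2) = 1/(1352/1077 + 6*55*3600) = 1/(1352/1077 + 1188000) = 1/(1279477352/1077) = 1077/1279477352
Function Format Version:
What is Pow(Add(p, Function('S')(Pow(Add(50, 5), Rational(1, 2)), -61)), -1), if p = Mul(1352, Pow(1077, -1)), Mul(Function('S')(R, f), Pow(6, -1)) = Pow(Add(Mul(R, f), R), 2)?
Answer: Rational(1077, 1279477352) ≈ 8.4175e-7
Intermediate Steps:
Function('S')(R, f) = Mul(6, Pow(Add(R, Mul(R, f)), 2)) (Function('S')(R, f) = Mul(6, Pow(Add(Mul(R, f), R), 2)) = Mul(6, Pow(Add(R, Mul(R, f)), 2)))
p = Rational(1352, 1077) (p = Mul(1352, Rational(1, 1077)) = Rational(1352, 1077) ≈ 1.2553)
Pow(Add(p, Function('S')(Pow(Add(50, 5), Rational(1, 2)), -61)), -1) = Pow(Add(Rational(1352, 1077), Mul(6, Pow(Pow(Add(50, 5), Rational(1, 2)), 2), Pow(Add(1, -61), 2))), -1) = Pow(Add(Rational(1352, 1077), Mul(6, Pow(Pow(55, Rational(1, 2)), 2), Pow(-60, 2))), -1) = Pow(Add(Rational(1352, 1077), Mul(6, 55, 3600)), -1) = Pow(Add(Rational(1352, 1077), 1188000), -1) = Pow(Rational(1279477352, 1077), -1) = Rational(1077, 1279477352)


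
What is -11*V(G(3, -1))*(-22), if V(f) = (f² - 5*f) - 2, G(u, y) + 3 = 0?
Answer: 5324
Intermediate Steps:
G(u, y) = -3 (G(u, y) = -3 + 0 = -3)
V(f) = -2 + f² - 5*f
-11*V(G(3, -1))*(-22) = -11*(-2 + (-3)² - 5*(-3))*(-22) = -11*(-2 + 9 + 15)*(-22) = -11*22*(-22) = -242*(-22) = 5324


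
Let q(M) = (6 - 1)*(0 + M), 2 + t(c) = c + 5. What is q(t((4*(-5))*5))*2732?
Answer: -1325020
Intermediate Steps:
t(c) = 3 + c (t(c) = -2 + (c + 5) = -2 + (5 + c) = 3 + c)
q(M) = 5*M
q(t((4*(-5))*5))*2732 = (5*(3 + (4*(-5))*5))*2732 = (5*(3 - 20*5))*2732 = (5*(3 - 100))*2732 = (5*(-97))*2732 = -485*2732 = -1325020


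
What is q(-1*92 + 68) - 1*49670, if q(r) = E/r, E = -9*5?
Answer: -397345/8 ≈ -49668.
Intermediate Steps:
E = -45
q(r) = -45/r
q(-1*92 + 68) - 1*49670 = -45/(-1*92 + 68) - 1*49670 = -45/(-92 + 68) - 49670 = -45/(-24) - 49670 = -45*(-1/24) - 49670 = 15/8 - 49670 = -397345/8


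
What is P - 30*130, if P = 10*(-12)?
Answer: -4020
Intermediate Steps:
P = -120
P - 30*130 = -120 - 30*130 = -120 - 3900 = -4020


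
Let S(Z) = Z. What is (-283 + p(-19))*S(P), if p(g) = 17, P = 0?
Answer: 0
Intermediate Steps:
(-283 + p(-19))*S(P) = (-283 + 17)*0 = -266*0 = 0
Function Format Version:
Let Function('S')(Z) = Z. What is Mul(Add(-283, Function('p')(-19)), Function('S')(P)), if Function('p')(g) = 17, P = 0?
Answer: 0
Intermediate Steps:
Mul(Add(-283, Function('p')(-19)), Function('S')(P)) = Mul(Add(-283, 17), 0) = Mul(-266, 0) = 0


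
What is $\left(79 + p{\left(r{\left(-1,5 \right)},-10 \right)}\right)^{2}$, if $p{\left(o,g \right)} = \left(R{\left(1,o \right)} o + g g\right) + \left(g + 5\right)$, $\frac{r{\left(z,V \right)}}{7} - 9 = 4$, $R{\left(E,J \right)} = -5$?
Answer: $78961$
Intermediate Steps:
$r{\left(z,V \right)} = 91$ ($r{\left(z,V \right)} = 63 + 7 \cdot 4 = 63 + 28 = 91$)
$p{\left(o,g \right)} = 5 + g + g^{2} - 5 o$ ($p{\left(o,g \right)} = \left(- 5 o + g g\right) + \left(g + 5\right) = \left(- 5 o + g^{2}\right) + \left(5 + g\right) = \left(g^{2} - 5 o\right) + \left(5 + g\right) = 5 + g + g^{2} - 5 o$)
$\left(79 + p{\left(r{\left(-1,5 \right)},-10 \right)}\right)^{2} = \left(79 + \left(5 - 10 + \left(-10\right)^{2} - 455\right)\right)^{2} = \left(79 + \left(5 - 10 + 100 - 455\right)\right)^{2} = \left(79 - 360\right)^{2} = \left(-281\right)^{2} = 78961$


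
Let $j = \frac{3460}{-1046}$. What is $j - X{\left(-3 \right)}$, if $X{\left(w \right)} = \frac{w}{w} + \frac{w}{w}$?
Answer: $- \frac{2776}{523} \approx -5.3078$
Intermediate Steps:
$X{\left(w \right)} = 2$ ($X{\left(w \right)} = 1 + 1 = 2$)
$j = - \frac{1730}{523}$ ($j = 3460 \left(- \frac{1}{1046}\right) = - \frac{1730}{523} \approx -3.3078$)
$j - X{\left(-3 \right)} = - \frac{1730}{523} - 2 = - \frac{2776}{523}$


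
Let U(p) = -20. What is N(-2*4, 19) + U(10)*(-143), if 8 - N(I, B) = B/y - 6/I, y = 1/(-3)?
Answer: 11697/4 ≈ 2924.3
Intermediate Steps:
y = -⅓ ≈ -0.33333
N(I, B) = 8 + 3*B + 6/I (N(I, B) = 8 - (B/(-⅓) - 6/I) = 8 - (B*(-3) - 6/I) = 8 - (-3*B - 6/I) = 8 - (-6/I - 3*B) = 8 + (3*B + 6/I) = 8 + 3*B + 6/I)
N(-2*4, 19) + U(10)*(-143) = (8 + 3*19 + 6/((-2*4))) - 20*(-143) = (8 + 57 + 6/(-8)) + 2860 = (8 + 57 + 6*(-⅛)) + 2860 = (8 + 57 - ¾) + 2860 = 257/4 + 2860 = 11697/4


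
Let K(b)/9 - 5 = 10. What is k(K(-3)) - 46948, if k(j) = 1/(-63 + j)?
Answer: -3380255/72 ≈ -46948.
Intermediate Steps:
K(b) = 135 (K(b) = 45 + 9*10 = 45 + 90 = 135)
k(K(-3)) - 46948 = 1/(-63 + 135) - 46948 = 1/72 - 46948 = -3380255/72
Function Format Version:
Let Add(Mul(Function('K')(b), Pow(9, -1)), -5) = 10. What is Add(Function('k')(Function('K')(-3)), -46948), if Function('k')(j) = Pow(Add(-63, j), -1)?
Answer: Rational(-3380255, 72) ≈ -46948.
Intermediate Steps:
Function('K')(b) = 135 (Function('K')(b) = Add(45, Mul(9, 10)) = Add(45, 90) = 135)
Add(Function('k')(Function('K')(-3)), -46948) = Add(Pow(Add(-63, 135), -1), -46948) = Add(Pow(72, -1), -46948) = Add(Rational(1, 72), -46948) = Rational(-3380255, 72)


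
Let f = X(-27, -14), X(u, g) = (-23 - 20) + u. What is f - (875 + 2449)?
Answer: -3394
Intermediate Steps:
X(u, g) = -43 + u
f = -70 (f = -43 - 27 = -70)
f - (875 + 2449) = -70 - (875 + 2449) = -70 - 1*3324 = -70 - 3324 = -3394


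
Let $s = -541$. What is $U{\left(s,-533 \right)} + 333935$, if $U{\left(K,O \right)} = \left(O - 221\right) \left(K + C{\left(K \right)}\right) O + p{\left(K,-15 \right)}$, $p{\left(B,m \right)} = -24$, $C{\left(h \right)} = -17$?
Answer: $-223916245$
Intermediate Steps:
$U{\left(K,O \right)} = -24 + O \left(-221 + O\right) \left(-17 + K\right)$ ($U{\left(K,O \right)} = \left(O - 221\right) \left(K - 17\right) O - 24 = \left(-221 + O\right) \left(-17 + K\right) O - 24 = O \left(-221 + O\right) \left(-17 + K\right) - 24 = -24 + O \left(-221 + O\right) \left(-17 + K\right)$)
$U{\left(s,-533 \right)} + 333935 = \left(-24 - 17 \left(-533\right)^{2} + 3757 \left(-533\right) - 541 \left(-533\right)^{2} - \left(-119561\right) \left(-533\right)\right) + 333935 = \left(-24 - 4829513 - 2002481 - 153692149 - 63726013\right) + 333935 = -224250180 + 333935 = -223916245$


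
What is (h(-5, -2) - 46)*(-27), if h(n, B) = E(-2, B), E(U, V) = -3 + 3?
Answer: 1242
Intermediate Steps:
E(U, V) = 0
h(n, B) = 0
(h(-5, -2) - 46)*(-27) = (0 - 46)*(-27) = -46*(-27) = 1242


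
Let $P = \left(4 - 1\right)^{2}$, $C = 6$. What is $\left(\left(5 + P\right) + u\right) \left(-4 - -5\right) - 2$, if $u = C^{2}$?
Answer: $48$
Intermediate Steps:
$P = 9$ ($P = 3^{2} = 9$)
$u = 36$ ($u = 6^{2} = 36$)
$\left(\left(5 + P\right) + u\right) \left(-4 - -5\right) - 2 = \left(\left(5 + 9\right) + 36\right) \left(-4 - -5\right) - 2 = \left(14 + 36\right) \left(-4 + 5\right) - 2 = 50 \cdot 1 - 2 = 50 - 2 = 48$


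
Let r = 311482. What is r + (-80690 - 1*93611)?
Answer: 137181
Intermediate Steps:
r + (-80690 - 1*93611) = 311482 + (-80690 - 1*93611) = 311482 + (-80690 - 93611) = 311482 - 174301 = 137181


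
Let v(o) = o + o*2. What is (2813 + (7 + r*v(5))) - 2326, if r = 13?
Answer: 689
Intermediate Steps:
v(o) = 3*o (v(o) = o + 2*o = 3*o)
(2813 + (7 + r*v(5))) - 2326 = (2813 + (7 + 13*(3*5))) - 2326 = (2813 + (7 + 13*15)) - 2326 = (2813 + (7 + 195)) - 2326 = (2813 + 202) - 2326 = 3015 - 2326 = 689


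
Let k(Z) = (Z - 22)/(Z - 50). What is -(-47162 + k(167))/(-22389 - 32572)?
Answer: -324577/378261 ≈ -0.85808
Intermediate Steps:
k(Z) = (-22 + Z)/(-50 + Z)
-(-47162 + k(167))/(-22389 - 32572) = -(-47162 + (-22 + 167)/(-50 + 167))/(-22389 - 32572) = -(-47162 + 145/117)/(-54961) = -(-47162 + (1/117)*145)*(-1)/54961 = -(-47162 + 145/117)*(-1)/54961 = -(-5517809)*(-1)/(117*54961) = -1*324577/378261 = -324577/378261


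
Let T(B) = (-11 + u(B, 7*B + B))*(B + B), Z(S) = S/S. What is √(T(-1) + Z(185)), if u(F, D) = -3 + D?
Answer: 3*√5 ≈ 6.7082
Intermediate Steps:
Z(S) = 1
T(B) = 2*B*(-14 + 8*B) (T(B) = (-11 + (-3 + (7*B + B)))*(B + B) = (-11 + (-3 + 8*B))*(2*B) = (-14 + 8*B)*(2*B) = 2*B*(-14 + 8*B))
√(T(-1) + Z(185)) = √(4*(-1)*(-7 + 4*(-1)) + 1) = √(4*(-1)*(-7 - 4) + 1) = √(4*(-1)*(-11) + 1) = √(44 + 1) = √45 = 3*√5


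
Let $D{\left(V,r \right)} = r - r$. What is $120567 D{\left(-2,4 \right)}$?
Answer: $0$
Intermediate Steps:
$D{\left(V,r \right)} = 0$
$120567 D{\left(-2,4 \right)} = 120567 \cdot 0 = 0$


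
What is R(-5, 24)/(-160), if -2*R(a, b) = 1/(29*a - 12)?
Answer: -1/50240 ≈ -1.9904e-5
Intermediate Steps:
R(a, b) = -1/(2*(-12 + 29*a)) (R(a, b) = -1/(2*(29*a - 12)) = -1/(2*(-12 + 29*a)))
R(-5, 24)/(-160) = -1/(-24 + 58*(-5))/(-160) = -1/(-24 - 290)*(-1/160) = -1/(-314)*(-1/160) = -1*(-1/314)*(-1/160) = (1/314)*(-1/160) = -1/50240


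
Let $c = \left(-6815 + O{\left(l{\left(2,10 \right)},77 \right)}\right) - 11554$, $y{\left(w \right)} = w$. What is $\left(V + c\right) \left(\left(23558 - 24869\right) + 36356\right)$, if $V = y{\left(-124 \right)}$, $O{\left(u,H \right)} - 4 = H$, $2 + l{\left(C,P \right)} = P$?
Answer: $-645248540$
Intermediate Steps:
$l{\left(C,P \right)} = -2 + P$
$O{\left(u,H \right)} = 4 + H$
$V = -124$
$c = -18288$ ($c = \left(-6815 + \left(4 + 77\right)\right) - 11554 = \left(-6815 + 81\right) - 11554 = -6734 - 11554 = -18288$)
$\left(V + c\right) \left(\left(23558 - 24869\right) + 36356\right) = \left(-124 - 18288\right) \left(\left(23558 - 24869\right) + 36356\right) = - 18412 \left(-1311 + 36356\right) = \left(-18412\right) 35045 = -645248540$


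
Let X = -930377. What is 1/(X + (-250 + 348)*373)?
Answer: -1/893823 ≈ -1.1188e-6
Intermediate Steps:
1/(X + (-250 + 348)*373) = 1/(-930377 + (-250 + 348)*373) = 1/(-930377 + 98*373) = 1/(-930377 + 36554) = 1/(-893823) = -1/893823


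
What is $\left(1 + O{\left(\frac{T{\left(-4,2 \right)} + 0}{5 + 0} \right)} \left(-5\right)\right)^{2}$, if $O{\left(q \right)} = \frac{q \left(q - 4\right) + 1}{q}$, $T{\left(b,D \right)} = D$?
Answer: $\frac{169}{4} \approx 42.25$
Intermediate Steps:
$O{\left(q \right)} = \frac{1 + q \left(-4 + q\right)}{q}$ ($O{\left(q \right)} = \frac{q \left(-4 + q\right) + 1}{q} = \frac{1 + q \left(-4 + q\right)}{q}$)
$\left(1 + O{\left(\frac{T{\left(-4,2 \right)} + 0}{5 + 0} \right)} \left(-5\right)\right)^{2} = \left(1 + \left(-4 + \frac{2 + 0}{5 + 0} + \frac{1}{\left(2 + 0\right) \frac{1}{5 + 0}}\right) \left(-5\right)\right)^{2} = \left(1 + \left(-4 + \frac{2}{5} + \frac{1}{2 \cdot \frac{1}{5}}\right) \left(-5\right)\right)^{2} = \left(1 + \left(-4 + 2 \cdot \frac{1}{5} + \frac{1}{2 \cdot \frac{1}{5}}\right) \left(-5\right)\right)^{2} = \left(1 + \left(-4 + \frac{2}{5} + \frac{1}{\frac{2}{5}}\right) \left(-5\right)\right)^{2} = \left(1 + \left(-4 + \frac{2}{5} + \frac{5}{2}\right) \left(-5\right)\right)^{2} = \left(1 - - \frac{11}{2}\right)^{2} = \left(1 + \frac{11}{2}\right)^{2} = \left(\frac{13}{2}\right)^{2} = \frac{169}{4}$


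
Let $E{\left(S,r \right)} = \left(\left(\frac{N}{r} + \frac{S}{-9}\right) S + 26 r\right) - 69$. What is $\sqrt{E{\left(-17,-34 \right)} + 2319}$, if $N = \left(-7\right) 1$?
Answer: $\frac{\sqrt{47894}}{6} \approx 36.474$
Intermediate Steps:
$N = -7$
$E{\left(S,r \right)} = -69 + 26 r + S \left(- \frac{7}{r} - \frac{S}{9}\right)$ ($E{\left(S,r \right)} = \left(\left(- \frac{7}{r} + \frac{S}{-9}\right) S + 26 r\right) - 69 = \left(\left(- \frac{7}{r} + S \left(- \frac{1}{9}\right)\right) S + 26 r\right) - 69 = \left(\left(- \frac{7}{r} - \frac{S}{9}\right) S + 26 r\right) - 69 = \left(S \left(- \frac{7}{r} - \frac{S}{9}\right) + 26 r\right) - 69 = \left(26 r + S \left(- \frac{7}{r} - \frac{S}{9}\right)\right) - 69 = -69 + 26 r + S \left(- \frac{7}{r} - \frac{S}{9}\right)$)
$\sqrt{E{\left(-17,-34 \right)} + 2319} = \sqrt{\left(-69 + 26 \left(-34\right) - \frac{\left(-17\right)^{2}}{9} - - \frac{119}{-34}\right) + 2319} = \sqrt{\left(-69 - 884 - \frac{289}{9} - \left(-119\right) \left(- \frac{1}{34}\right)\right) + 2319} = \sqrt{\left(-69 - 884 - \frac{289}{9} - \frac{7}{2}\right) + 2319} = \sqrt{- \frac{17795}{18} + 2319} = \sqrt{\frac{23947}{18}} = \frac{\sqrt{47894}}{6}$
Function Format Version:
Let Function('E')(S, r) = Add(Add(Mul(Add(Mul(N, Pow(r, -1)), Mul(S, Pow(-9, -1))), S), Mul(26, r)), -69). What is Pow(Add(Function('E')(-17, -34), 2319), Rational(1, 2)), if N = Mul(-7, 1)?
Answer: Mul(Rational(1, 6), Pow(47894, Rational(1, 2))) ≈ 36.474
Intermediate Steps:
N = -7
Function('E')(S, r) = Add(-69, Mul(26, r), Mul(S, Add(Mul(-7, Pow(r, -1)), Mul(Rational(-1, 9), S)))) (Function('E')(S, r) = Add(Add(Mul(Add(Mul(-7, Pow(r, -1)), Mul(S, Pow(-9, -1))), S), Mul(26, r)), -69) = Add(Add(Mul(Add(Mul(-7, Pow(r, -1)), Mul(S, Rational(-1, 9))), S), Mul(26, r)), -69) = Add(Add(Mul(Add(Mul(-7, Pow(r, -1)), Mul(Rational(-1, 9), S)), S), Mul(26, r)), -69) = Add(Add(Mul(S, Add(Mul(-7, Pow(r, -1)), Mul(Rational(-1, 9), S))), Mul(26, r)), -69) = Add(Add(Mul(26, r), Mul(S, Add(Mul(-7, Pow(r, -1)), Mul(Rational(-1, 9), S)))), -69) = Add(-69, Mul(26, r), Mul(S, Add(Mul(-7, Pow(r, -1)), Mul(Rational(-1, 9), S)))))
Pow(Add(Function('E')(-17, -34), 2319), Rational(1, 2)) = Pow(Add(Add(-69, Mul(26, -34), Mul(Rational(-1, 9), Pow(-17, 2)), Mul(-7, -17, Pow(-34, -1))), 2319), Rational(1, 2)) = Pow(Add(Add(-69, -884, Mul(Rational(-1, 9), 289), Mul(-7, -17, Rational(-1, 34))), 2319), Rational(1, 2)) = Pow(Add(Add(-69, -884, Rational(-289, 9), Rational(-7, 2)), 2319), Rational(1, 2)) = Pow(Add(Rational(-17795, 18), 2319), Rational(1, 2)) = Pow(Rational(23947, 18), Rational(1, 2)) = Mul(Rational(1, 6), Pow(47894, Rational(1, 2)))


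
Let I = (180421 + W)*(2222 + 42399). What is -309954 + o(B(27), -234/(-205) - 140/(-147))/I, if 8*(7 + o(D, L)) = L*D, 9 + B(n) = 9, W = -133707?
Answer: -646075988571883/2084425394 ≈ -3.0995e+5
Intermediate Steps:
B(n) = 0 (B(n) = -9 + 9 = 0)
o(D, L) = -7 + D*L/8 (o(D, L) = -7 + (L*D)/8 = -7 + (D*L)/8 = -7 + D*L/8)
I = 2084425394 (I = (180421 - 133707)*(2222 + 42399) = 46714*44621 = 2084425394)
-309954 + o(B(27), -234/(-205) - 140/(-147))/I = -309954 + (-7 + (1/8)*0*(-234/(-205) - 140/(-147)))/2084425394 = -309954 + (-7 + (1/8)*0*(-234*(-1/205) - 140*(-1/147)))*(1/2084425394) = -309954 + (-7 + (1/8)*0*(234/205 + 20/21))*(1/2084425394) = -309954 + (-7 + (1/8)*0*(9014/4305))*(1/2084425394) = -309954 + (-7 + 0)*(1/2084425394) = -309954 - 7*1/2084425394 = -309954 - 7/2084425394 = -646075988571883/2084425394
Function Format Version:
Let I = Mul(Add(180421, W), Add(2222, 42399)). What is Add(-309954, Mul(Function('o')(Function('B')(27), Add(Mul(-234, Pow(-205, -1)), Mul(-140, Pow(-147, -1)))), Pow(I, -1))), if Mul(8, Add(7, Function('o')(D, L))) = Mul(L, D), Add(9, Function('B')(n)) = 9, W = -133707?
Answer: Rational(-646075988571883, 2084425394) ≈ -3.0995e+5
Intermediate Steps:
Function('B')(n) = 0 (Function('B')(n) = Add(-9, 9) = 0)
Function('o')(D, L) = Add(-7, Mul(Rational(1, 8), D, L)) (Function('o')(D, L) = Add(-7, Mul(Rational(1, 8), Mul(L, D))) = Add(-7, Mul(Rational(1, 8), Mul(D, L))) = Add(-7, Mul(Rational(1, 8), D, L)))
I = 2084425394 (I = Mul(Add(180421, -133707), Add(2222, 42399)) = Mul(46714, 44621) = 2084425394)
Add(-309954, Mul(Function('o')(Function('B')(27), Add(Mul(-234, Pow(-205, -1)), Mul(-140, Pow(-147, -1)))), Pow(I, -1))) = Add(-309954, Mul(Add(-7, Mul(Rational(1, 8), 0, Add(Mul(-234, Pow(-205, -1)), Mul(-140, Pow(-147, -1))))), Pow(2084425394, -1))) = Add(-309954, Mul(Add(-7, Mul(Rational(1, 8), 0, Add(Mul(-234, Rational(-1, 205)), Mul(-140, Rational(-1, 147))))), Rational(1, 2084425394))) = Add(-309954, Mul(Add(-7, Mul(Rational(1, 8), 0, Add(Rational(234, 205), Rational(20, 21)))), Rational(1, 2084425394))) = Add(-309954, Mul(Add(-7, Mul(Rational(1, 8), 0, Rational(9014, 4305))), Rational(1, 2084425394))) = Add(-309954, Mul(Add(-7, 0), Rational(1, 2084425394))) = Add(-309954, Mul(-7, Rational(1, 2084425394))) = Add(-309954, Rational(-7, 2084425394)) = Rational(-646075988571883, 2084425394)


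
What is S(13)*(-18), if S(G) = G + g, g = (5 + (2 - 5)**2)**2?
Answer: -3762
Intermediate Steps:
g = 196 (g = (5 + (-3)**2)**2 = (5 + 9)**2 = 14**2 = 196)
S(G) = 196 + G (S(G) = G + 196 = 196 + G)
S(13)*(-18) = (196 + 13)*(-18) = 209*(-18) = -3762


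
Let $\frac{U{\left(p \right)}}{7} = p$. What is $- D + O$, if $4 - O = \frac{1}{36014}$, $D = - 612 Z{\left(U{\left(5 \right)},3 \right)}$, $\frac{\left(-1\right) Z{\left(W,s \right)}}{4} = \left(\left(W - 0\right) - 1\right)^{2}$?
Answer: $- \frac{101915442377}{36014} \approx -2.8299 \cdot 10^{6}$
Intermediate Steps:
$U{\left(p \right)} = 7 p$
$Z{\left(W,s \right)} = - 4 \left(-1 + W\right)^{2}$ ($Z{\left(W,s \right)} = - 4 \left(\left(W - 0\right) - 1\right)^{2} = - 4 \left(\left(W + 0\right) - 1\right)^{2} = - 4 \left(W - 1\right)^{2} = - 4 \left(-1 + W\right)^{2}$)
$D = 2829888$ ($D = - 612 \left(- 4 \left(-1 + 7 \cdot 5\right)^{2}\right) = - 612 \left(- 4 \left(-1 + 35\right)^{2}\right) = - 612 \left(- 4 \cdot 34^{2}\right) = - 612 \left(\left(-4\right) 1156\right) = \left(-612\right) \left(-4624\right) = 2829888$)
$O = \frac{144055}{36014}$ ($O = 4 - \frac{1}{36014} = \frac{144055}{36014} \approx 4.0$)
$- D + O = \left(-1\right) 2829888 + \frac{144055}{36014} = -2829888 + \frac{144055}{36014} = - \frac{101915442377}{36014}$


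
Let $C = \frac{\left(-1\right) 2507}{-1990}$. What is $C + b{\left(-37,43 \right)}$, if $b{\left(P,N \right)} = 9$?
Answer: $\frac{20417}{1990} \approx 10.26$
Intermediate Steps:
$C = \frac{2507}{1990}$ ($C = \left(-2507\right) \left(- \frac{1}{1990}\right) = \frac{2507}{1990} \approx 1.2598$)
$C + b{\left(-37,43 \right)} = \frac{2507}{1990} + 9 = \frac{20417}{1990}$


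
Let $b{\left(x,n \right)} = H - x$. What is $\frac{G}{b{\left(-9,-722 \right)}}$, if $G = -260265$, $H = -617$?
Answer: $\frac{260265}{608} \approx 428.07$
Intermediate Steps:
$b{\left(x,n \right)} = -617 - x$
$\frac{G}{b{\left(-9,-722 \right)}} = - \frac{260265}{-617 - -9} = - \frac{260265}{-617 + 9} = - \frac{260265}{-608} = \left(-260265\right) \left(- \frac{1}{608}\right) = \frac{260265}{608}$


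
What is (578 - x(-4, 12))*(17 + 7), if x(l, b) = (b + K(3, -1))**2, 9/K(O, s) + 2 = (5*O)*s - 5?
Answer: 1288362/121 ≈ 10648.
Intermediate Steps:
K(O, s) = 9/(-7 + 5*O*s) (K(O, s) = 9/(-2 + ((5*O)*s - 5)) = 9/(-2 + (5*O*s - 5)) = 9/(-2 + (-5 + 5*O*s)) = 9/(-7 + 5*O*s))
x(l, b) = (-9/22 + b)**2 (x(l, b) = (b + 9/(-7 + 5*3*(-1)))**2 = (b + 9/(-7 - 15))**2 = (b + 9/(-22))**2 = (b + 9*(-1/22))**2 = (b - 9/22)**2 = (-9/22 + b)**2)
(578 - x(-4, 12))*(17 + 7) = (578 - (-9 + 22*12)**2/484)*(17 + 7) = (578 - (-9 + 264)**2/484)*24 = (578 - 255**2/484)*24 = (578 - 65025/484)*24 = (214727/484)*24 = 1288362/121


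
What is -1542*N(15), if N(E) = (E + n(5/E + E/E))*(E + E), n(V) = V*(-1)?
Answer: -632220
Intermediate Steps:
n(V) = -V
N(E) = 2*E*(-1 + E - 5/E) (N(E) = (E - (5/E + E/E))*(E + E) = (E - (5/E + 1))*(2*E) = (E - (1 + 5/E))*(2*E) = (E + (-1 - 5/E))*(2*E) = (-1 + E - 5/E)*(2*E) = 2*E*(-1 + E - 5/E))
-1542*N(15) = -1542*(-10 - 2*15 + 2*15²) = -1542*(-10 - 30 + 2*225) = -1542*(-10 - 30 + 450) = -1542*410 = -632220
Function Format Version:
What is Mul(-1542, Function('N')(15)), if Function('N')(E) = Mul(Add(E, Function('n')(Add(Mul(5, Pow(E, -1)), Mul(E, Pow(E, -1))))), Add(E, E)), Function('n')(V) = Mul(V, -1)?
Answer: -632220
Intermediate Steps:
Function('n')(V) = Mul(-1, V)
Function('N')(E) = Mul(2, E, Add(-1, E, Mul(-5, Pow(E, -1)))) (Function('N')(E) = Mul(Add(E, Mul(-1, Add(Mul(5, Pow(E, -1)), Mul(E, Pow(E, -1))))), Add(E, E)) = Mul(Add(E, Mul(-1, Add(Mul(5, Pow(E, -1)), 1))), Mul(2, E)) = Mul(Add(E, Mul(-1, Add(1, Mul(5, Pow(E, -1))))), Mul(2, E)) = Mul(Add(E, Add(-1, Mul(-5, Pow(E, -1)))), Mul(2, E)) = Mul(Add(-1, E, Mul(-5, Pow(E, -1))), Mul(2, E)) = Mul(2, E, Add(-1, E, Mul(-5, Pow(E, -1)))))
Mul(-1542, Function('N')(15)) = Mul(-1542, Add(-10, Mul(-2, 15), Mul(2, Pow(15, 2)))) = Mul(-1542, Add(-10, -30, Mul(2, 225))) = Mul(-1542, Add(-10, -30, 450)) = Mul(-1542, 410) = -632220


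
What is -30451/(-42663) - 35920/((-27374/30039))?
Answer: 23017124054557/583928481 ≈ 39418.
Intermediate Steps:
-30451/(-42663) - 35920/((-27374/30039)) = -30451*(-1/42663) - 35920/((-27374*1/30039)) = 30451/42663 - 35920/(-27374/30039) = 30451/42663 - 35920*(-30039/27374) = 30451/42663 + 539500440/13687 = 23017124054557/583928481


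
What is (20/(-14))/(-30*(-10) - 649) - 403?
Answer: -984519/2443 ≈ -403.00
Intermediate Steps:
(20/(-14))/(-30*(-10) - 649) - 403 = (20*(-1/14))/(300 - 649) - 403 = -10/7/(-349) - 403 = -10/7*(-1/349) - 403 = 10/2443 - 403 = -984519/2443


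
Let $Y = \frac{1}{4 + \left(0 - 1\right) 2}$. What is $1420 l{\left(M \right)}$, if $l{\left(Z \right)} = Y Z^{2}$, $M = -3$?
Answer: $6390$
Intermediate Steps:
$Y = \frac{1}{2}$ ($Y = \frac{1}{4 - 2} = \frac{1}{2} \approx 0.5$)
$l{\left(Z \right)} = \frac{Z^{2}}{2}$
$1420 l{\left(M \right)} = 1420 \frac{\left(-3\right)^{2}}{2} = 1420 \cdot \frac{1}{2} \cdot 9 = 1420 \cdot \frac{9}{2} = 6390$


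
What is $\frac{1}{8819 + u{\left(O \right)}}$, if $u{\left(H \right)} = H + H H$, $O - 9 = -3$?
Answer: $\frac{1}{8861} \approx 0.00011285$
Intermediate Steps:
$O = 6$ ($O = 9 - 3 = 6$)
$u{\left(H \right)} = H + H^{2}$
$\frac{1}{8819 + u{\left(O \right)}} = \frac{1}{8819 + 6 \left(1 + 6\right)} = \frac{1}{8819 + 6 \cdot 7} = \frac{1}{8819 + 42} = \frac{1}{8861}$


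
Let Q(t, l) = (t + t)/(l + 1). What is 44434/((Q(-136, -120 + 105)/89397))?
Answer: 13902932043/68 ≈ 2.0445e+8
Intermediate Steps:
Q(t, l) = 2*t/(1 + l) (Q(t, l) = (2*t)/(1 + l) = 2*t/(1 + l))
44434/((Q(-136, -120 + 105)/89397)) = 44434/(((2*(-136)/(1 + (-120 + 105)))/89397)) = 44434/(((2*(-136)/(1 - 15))*(1/89397))) = 44434/(((2*(-136)/(-14))*(1/89397))) = 44434/(((2*(-136)*(-1/14))*(1/89397))) = 44434/(((136/7)*(1/89397))) = 44434/(136/625779) = 44434*(625779/136) = 13902932043/68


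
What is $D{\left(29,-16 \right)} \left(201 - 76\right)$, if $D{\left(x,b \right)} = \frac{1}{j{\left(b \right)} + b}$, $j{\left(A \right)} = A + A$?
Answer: $- \frac{125}{48} \approx -2.6042$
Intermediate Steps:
$j{\left(A \right)} = 2 A$
$D{\left(x,b \right)} = \frac{1}{3 b}$ ($D{\left(x,b \right)} = \frac{1}{2 b + b} = \frac{1}{3 b}$)
$D{\left(29,-16 \right)} \left(201 - 76\right) = \frac{1}{3 \left(-16\right)} \left(201 - 76\right) = \frac{1}{3} \left(- \frac{1}{16}\right) 125 = \left(- \frac{1}{48}\right) 125 = - \frac{125}{48}$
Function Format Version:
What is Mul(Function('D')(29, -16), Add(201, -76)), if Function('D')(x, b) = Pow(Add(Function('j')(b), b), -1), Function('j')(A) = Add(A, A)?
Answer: Rational(-125, 48) ≈ -2.6042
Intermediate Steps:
Function('j')(A) = Mul(2, A)
Function('D')(x, b) = Mul(Rational(1, 3), Pow(b, -1)) (Function('D')(x, b) = Pow(Add(Mul(2, b), b), -1) = Pow(Mul(3, b), -1) = Mul(Rational(1, 3), Pow(b, -1)))
Mul(Function('D')(29, -16), Add(201, -76)) = Mul(Mul(Rational(1, 3), Pow(-16, -1)), Add(201, -76)) = Mul(Mul(Rational(1, 3), Rational(-1, 16)), 125) = Mul(Rational(-1, 48), 125) = Rational(-125, 48)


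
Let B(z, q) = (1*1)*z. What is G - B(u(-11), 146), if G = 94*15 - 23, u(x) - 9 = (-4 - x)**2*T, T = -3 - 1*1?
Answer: 1574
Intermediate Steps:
T = -4 (T = -3 - 1 = -4)
u(x) = 9 - 4*(-4 - x)**2 (u(x) = 9 + (-4 - x)**2*(-4) = 9 - 4*(-4 - x)**2)
B(z, q) = z (B(z, q) = 1*z = z)
G = 1387 (G = 1410 - 23 = 1387)
G - B(u(-11), 146) = 1387 - (9 - 4*(4 - 11)**2) = 1387 - (9 - 4*(-7)**2) = 1387 - (9 - 4*49) = 1387 - (9 - 196) = 1387 - 1*(-187) = 1387 + 187 = 1574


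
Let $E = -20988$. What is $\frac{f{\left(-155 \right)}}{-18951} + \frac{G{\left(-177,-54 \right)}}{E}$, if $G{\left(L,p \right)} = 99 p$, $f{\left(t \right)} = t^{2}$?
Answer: $- \frac{2034973}{2008806} \approx -1.013$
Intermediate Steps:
$\frac{f{\left(-155 \right)}}{-18951} + \frac{G{\left(-177,-54 \right)}}{E} = \frac{\left(-155\right)^{2}}{-18951} + \frac{99 \left(-54\right)}{-20988} = 24025 \left(- \frac{1}{18951}\right) - - \frac{27}{106} = - \frac{24025}{18951} + \frac{27}{106} = - \frac{2034973}{2008806}$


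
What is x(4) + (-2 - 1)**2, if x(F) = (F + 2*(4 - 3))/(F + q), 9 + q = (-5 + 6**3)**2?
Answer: 200325/22258 ≈ 9.0001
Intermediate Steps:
q = 44512 (q = -9 + (-5 + 6**3)**2 = -9 + (-5 + 216)**2 = -9 + 211**2 = -9 + 44521 = 44512)
x(F) = (2 + F)/(44512 + F) (x(F) = (F + 2*(4 - 3))/(F + 44512) = (F + 2*1)/(44512 + F) = (F + 2)/(44512 + F) = (2 + F)/(44512 + F))
x(4) + (-2 - 1)**2 = (2 + 4)/(44512 + 4) + (-2 - 1)**2 = 6/44516 + (-3)**2 = (1/44516)*6 + 9 = 3/22258 + 9 = 200325/22258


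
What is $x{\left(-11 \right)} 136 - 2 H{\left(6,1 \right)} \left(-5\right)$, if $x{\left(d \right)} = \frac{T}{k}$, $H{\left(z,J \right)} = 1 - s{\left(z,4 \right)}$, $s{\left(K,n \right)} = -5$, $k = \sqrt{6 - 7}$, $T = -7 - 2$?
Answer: $73440 i \approx 73440.0 i$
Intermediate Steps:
$T = -9$ ($T = -7 - 2 = -9$)
$k = i$ ($k = \sqrt{-1} = i \approx 1.0 i$)
$H{\left(z,J \right)} = 6$ ($H{\left(z,J \right)} = 1 - -5 = 1 + 5 = 6$)
$x{\left(d \right)} = 9 i$ ($x{\left(d \right)} = - \frac{9}{i} = - 9 \left(- i\right) = 9 i$)
$x{\left(-11 \right)} 136 - 2 H{\left(6,1 \right)} \left(-5\right) = 9 i 136 \left(-2\right) 6 \left(-5\right) = 1224 i \left(\left(-12\right) \left(-5\right)\right) = 1224 i 60 = 73440 i$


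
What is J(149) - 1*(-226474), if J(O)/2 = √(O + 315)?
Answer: 226474 + 8*√29 ≈ 2.2652e+5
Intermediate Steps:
J(O) = 2*√(315 + O) (J(O) = 2*√(O + 315) = 2*√(315 + O))
J(149) - 1*(-226474) = 2*√(315 + 149) - 1*(-226474) = 2*√464 + 226474 = 2*(4*√29) + 226474 = 8*√29 + 226474 = 226474 + 8*√29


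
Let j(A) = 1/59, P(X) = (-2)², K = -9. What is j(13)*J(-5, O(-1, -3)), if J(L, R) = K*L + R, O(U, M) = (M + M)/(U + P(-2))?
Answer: 43/59 ≈ 0.72881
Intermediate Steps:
P(X) = 4
O(U, M) = 2*M/(4 + U) (O(U, M) = (M + M)/(U + 4) = (2*M)/(4 + U) = 2*M/(4 + U))
J(L, R) = R - 9*L (J(L, R) = -9*L + R = R - 9*L)
j(A) = 1/59
j(13)*J(-5, O(-1, -3)) = (2*(-3)/(4 - 1) - 9*(-5))/59 = (2*(-3)/3 + 45)/59 = (2*(-3)*(⅓) + 45)/59 = (-2 + 45)/59 = (1/59)*43 = 43/59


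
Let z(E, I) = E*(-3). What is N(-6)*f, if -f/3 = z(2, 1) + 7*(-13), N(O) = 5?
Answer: 1455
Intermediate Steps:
z(E, I) = -3*E
f = 291 (f = -3*(-3*2 + 7*(-13)) = -3*(-6 - 91) = -3*(-97) = 291)
N(-6)*f = 5*291 = 1455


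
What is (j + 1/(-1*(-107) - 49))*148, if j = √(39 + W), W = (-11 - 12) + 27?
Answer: 74/29 + 148*√43 ≈ 973.05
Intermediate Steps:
W = 4 (W = -23 + 27 = 4)
j = √43 (j = √(39 + 4) = √43 ≈ 6.5574)
(j + 1/(-1*(-107) - 49))*148 = (√43 + 1/(-1*(-107) - 49))*148 = (√43 + 1/(107 - 49))*148 = (√43 + 1/58)*148 = (1/58 + √43)*148 = 74/29 + 148*√43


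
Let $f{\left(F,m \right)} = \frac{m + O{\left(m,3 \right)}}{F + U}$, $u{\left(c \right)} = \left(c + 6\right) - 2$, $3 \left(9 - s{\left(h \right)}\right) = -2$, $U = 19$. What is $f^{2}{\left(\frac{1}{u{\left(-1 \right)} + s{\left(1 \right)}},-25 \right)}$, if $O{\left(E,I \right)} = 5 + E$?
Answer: $\frac{116964}{21025} \approx 5.5631$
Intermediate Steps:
$s{\left(h \right)} = \frac{29}{3}$ ($s{\left(h \right)} = 9 - - \frac{2}{3} = 9 + \frac{2}{3} = \frac{29}{3}$)
$u{\left(c \right)} = 4 + c$ ($u{\left(c \right)} = \left(6 + c\right) - 2 = 4 + c$)
$f{\left(F,m \right)} = \frac{5 + 2 m}{19 + F}$ ($f{\left(F,m \right)} = \frac{m + \left(5 + m\right)}{F + 19} = \frac{5 + 2 m}{19 + F}$)
$f^{2}{\left(\frac{1}{u{\left(-1 \right)} + s{\left(1 \right)}},-25 \right)} = \left(\frac{5 + 2 \left(-25\right)}{19 + \frac{1}{\left(4 - 1\right) + \frac{29}{3}}}\right)^{2} = \left(\frac{5 - 50}{19 + \frac{1}{3 + \frac{29}{3}}}\right)^{2} = \left(\frac{1}{19 + \frac{1}{\frac{38}{3}}} \left(-45\right)\right)^{2} = \left(\frac{1}{19 + \frac{3}{38}} \left(-45\right)\right)^{2} = \left(\frac{1}{\frac{725}{38}} \left(-45\right)\right)^{2} = \left(\frac{38}{725} \left(-45\right)\right)^{2} = \left(- \frac{342}{145}\right)^{2} = \frac{116964}{21025}$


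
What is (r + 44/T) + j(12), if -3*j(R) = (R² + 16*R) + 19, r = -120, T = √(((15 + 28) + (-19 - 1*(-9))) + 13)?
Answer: -715/3 + 22*√46/23 ≈ -231.85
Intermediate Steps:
T = √46 (T = √((43 + (-19 + 9)) + 13) = √((43 - 10) + 13) = √(33 + 13) = √46 ≈ 6.7823)
j(R) = -19/3 - 16*R/3 - R²/3 (j(R) = -((R² + 16*R) + 19)/3 = -(19 + R² + 16*R)/3 = -19/3 - 16*R/3 - R²/3)
(r + 44/T) + j(12) = (-120 + 44/(√46)) + (-19/3 - 16/3*12 - ⅓*12²) = (-120 + 44*(√46/46)) + (-19/3 - 64 - ⅓*144) = (-120 + 22*√46/23) + (-19/3 - 64 - 48) = (-120 + 22*√46/23) - 355/3 = -715/3 + 22*√46/23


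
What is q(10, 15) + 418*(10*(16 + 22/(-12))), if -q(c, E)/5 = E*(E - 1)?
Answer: 174500/3 ≈ 58167.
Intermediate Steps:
q(c, E) = -5*E*(-1 + E) (q(c, E) = -5*E*(E - 1) = -5*E*(-1 + E))
q(10, 15) + 418*(10*(16 + 22/(-12))) = 5*15*(1 - 1*15) + 418*(10*(16 + 22/(-12))) = 5*15*(1 - 15) + 418*(10*(16 + 22*(-1/12))) = 5*15*(-14) + 418*(10*(16 - 11/6)) = -1050 + 418*(10*(85/6)) = -1050 + 418*(425/3) = -1050 + 177650/3 = 174500/3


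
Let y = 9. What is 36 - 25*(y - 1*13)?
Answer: 136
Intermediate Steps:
36 - 25*(y - 1*13) = 36 - 25*(9 - 1*13) = 36 - 25*(9 - 13) = 36 - 25*(-4) = 36 + 100 = 136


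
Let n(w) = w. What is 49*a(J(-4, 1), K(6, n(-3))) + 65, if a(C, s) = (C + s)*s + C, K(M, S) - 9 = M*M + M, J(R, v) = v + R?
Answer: 119870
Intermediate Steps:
J(R, v) = R + v
K(M, S) = 9 + M + M**2 (K(M, S) = 9 + (M*M + M) = 9 + (M**2 + M) = 9 + (M + M**2) = 9 + M + M**2)
a(C, s) = C + s*(C + s) (a(C, s) = s*(C + s) + C = C + s*(C + s))
49*a(J(-4, 1), K(6, n(-3))) + 65 = 49*((-4 + 1) + (9 + 6 + 6**2)**2 + (-4 + 1)*(9 + 6 + 6**2)) + 65 = 49*(-3 + (9 + 6 + 36)**2 - 3*(9 + 6 + 36)) + 65 = 49*(-3 + 51**2 - 3*51) + 65 = 49*(-3 + 2601 - 153) + 65 = 49*2445 + 65 = 119805 + 65 = 119870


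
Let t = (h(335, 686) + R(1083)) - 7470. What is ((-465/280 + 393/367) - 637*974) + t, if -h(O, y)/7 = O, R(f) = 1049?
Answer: -12931412731/20552 ≈ -6.2921e+5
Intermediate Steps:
h(O, y) = -7*O
t = -8766 (t = (-7*335 + 1049) - 7470 = (-2345 + 1049) - 7470 = -1296 - 7470 = -8766)
((-465/280 + 393/367) - 637*974) + t = ((-465/280 + 393/367) - 637*974) - 8766 = ((-465*1/280 + 393*(1/367)) - 620438) - 8766 = ((-93/56 + 393/367) - 620438) - 8766 = (-12123/20552 - 620438) - 8766 = -12751253899/20552 - 8766 = -12931412731/20552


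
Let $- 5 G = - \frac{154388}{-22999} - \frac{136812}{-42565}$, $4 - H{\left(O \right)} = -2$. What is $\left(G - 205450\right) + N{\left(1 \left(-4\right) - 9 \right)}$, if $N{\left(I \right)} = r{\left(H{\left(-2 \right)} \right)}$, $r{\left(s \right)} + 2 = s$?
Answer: $- \frac{1005619027869458}{4894762175} \approx -2.0545 \cdot 10^{5}$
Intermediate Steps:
$H{\left(O \right)} = 6$ ($H{\left(O \right)} = 4 - -2 = 4 + 2 = 6$)
$r{\left(s \right)} = -2 + s$
$N{\left(I \right)} = 4$ ($N{\left(I \right)} = -2 + 6 = 4$)
$G = - \frac{9718064408}{4894762175}$ ($G = - \frac{- \frac{154388}{-22999} - \frac{136812}{-42565}}{5} = - \frac{\left(-154388\right) \left(- \frac{1}{22999}\right) - - \frac{136812}{42565}}{5} = - \frac{\frac{154388}{22999} + \frac{136812}{42565}}{5} = \left(- \frac{1}{5}\right) \frac{9718064408}{978952435} = - \frac{9718064408}{4894762175} \approx -1.9854$)
$\left(G - 205450\right) + N{\left(1 \left(-4\right) - 9 \right)} = \left(- \frac{9718064408}{4894762175} - 205450\right) + 4 = - \frac{1005638606918158}{4894762175} + 4 = - \frac{1005619027869458}{4894762175}$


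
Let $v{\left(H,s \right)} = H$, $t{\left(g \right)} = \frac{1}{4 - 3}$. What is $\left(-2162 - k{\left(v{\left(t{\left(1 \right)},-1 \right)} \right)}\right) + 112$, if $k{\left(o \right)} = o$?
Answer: $-2051$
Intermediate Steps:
$t{\left(g \right)} = 1$ ($t{\left(g \right)} = 1^{-1} = 1$)
$\left(-2162 - k{\left(v{\left(t{\left(1 \right)},-1 \right)} \right)}\right) + 112 = \left(-2162 - 1\right) + 112 = -2163 + 112 = -2051$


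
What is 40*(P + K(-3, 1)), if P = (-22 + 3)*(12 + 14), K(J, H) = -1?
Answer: -19800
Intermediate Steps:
P = -494 (P = -19*26 = -494)
40*(P + K(-3, 1)) = 40*(-494 - 1) = 40*(-495) = -19800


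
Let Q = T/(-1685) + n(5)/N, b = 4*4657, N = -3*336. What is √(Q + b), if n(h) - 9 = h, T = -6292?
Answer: √7617549007630/20220 ≈ 136.50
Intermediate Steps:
n(h) = 9 + h
N = -1008
b = 18628
Q = 451339/121320 (Q = -6292/(-1685) + (9 + 5)/(-1008) = -6292*(-1/1685) + 14*(-1/1008) = 6292/1685 - 1/72 = 451339/121320 ≈ 3.7202)
√(Q + b) = √(451339/121320 + 18628) = √(2260400299/121320) = √7617549007630/20220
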